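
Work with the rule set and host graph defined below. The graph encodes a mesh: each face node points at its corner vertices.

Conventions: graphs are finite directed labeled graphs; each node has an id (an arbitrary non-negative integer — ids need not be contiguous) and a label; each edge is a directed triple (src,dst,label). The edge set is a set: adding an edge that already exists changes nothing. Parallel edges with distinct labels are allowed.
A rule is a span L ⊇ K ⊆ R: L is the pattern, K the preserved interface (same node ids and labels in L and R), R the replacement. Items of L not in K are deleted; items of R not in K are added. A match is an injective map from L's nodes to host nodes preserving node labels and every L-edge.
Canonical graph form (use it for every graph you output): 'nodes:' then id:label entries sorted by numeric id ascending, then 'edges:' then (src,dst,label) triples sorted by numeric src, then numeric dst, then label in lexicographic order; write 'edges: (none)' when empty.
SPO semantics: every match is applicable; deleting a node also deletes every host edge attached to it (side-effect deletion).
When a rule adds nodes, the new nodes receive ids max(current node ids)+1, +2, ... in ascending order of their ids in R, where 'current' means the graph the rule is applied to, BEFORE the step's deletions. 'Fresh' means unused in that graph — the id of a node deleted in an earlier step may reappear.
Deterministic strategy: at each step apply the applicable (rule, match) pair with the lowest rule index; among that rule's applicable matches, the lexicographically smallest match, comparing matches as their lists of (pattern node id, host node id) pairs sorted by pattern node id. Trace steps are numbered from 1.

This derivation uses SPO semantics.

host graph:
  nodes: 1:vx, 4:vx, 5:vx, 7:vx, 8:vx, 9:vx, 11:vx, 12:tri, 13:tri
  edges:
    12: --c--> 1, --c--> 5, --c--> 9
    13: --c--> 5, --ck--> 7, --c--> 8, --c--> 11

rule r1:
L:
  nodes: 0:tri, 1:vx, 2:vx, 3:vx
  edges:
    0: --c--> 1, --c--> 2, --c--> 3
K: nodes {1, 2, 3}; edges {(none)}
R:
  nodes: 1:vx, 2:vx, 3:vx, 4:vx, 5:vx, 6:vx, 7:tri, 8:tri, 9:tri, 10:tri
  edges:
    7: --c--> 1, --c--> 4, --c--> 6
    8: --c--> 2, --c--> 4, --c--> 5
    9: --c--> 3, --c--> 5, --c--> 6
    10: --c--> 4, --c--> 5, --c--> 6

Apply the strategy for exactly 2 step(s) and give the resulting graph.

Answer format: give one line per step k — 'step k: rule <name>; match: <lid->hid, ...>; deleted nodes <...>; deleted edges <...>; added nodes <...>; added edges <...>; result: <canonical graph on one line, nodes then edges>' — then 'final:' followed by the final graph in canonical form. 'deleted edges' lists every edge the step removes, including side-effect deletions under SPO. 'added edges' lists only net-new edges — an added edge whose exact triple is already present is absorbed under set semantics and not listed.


step 1: rule r1; match: 0->12, 1->1, 2->5, 3->9; deleted nodes 12; deleted edges (12,1,c); (12,5,c); (12,9,c); added nodes 14, 15, 16, 17, 18, 19, 20; added edges (17,1,c); (17,14,c); (17,16,c); (18,5,c); (18,14,c); (18,15,c); (19,9,c); (19,15,c); (19,16,c); (20,14,c); (20,15,c); (20,16,c); result: nodes: 1:vx, 4:vx, 5:vx, 7:vx, 8:vx, 9:vx, 11:vx, 13:tri, 14:vx, 15:vx, 16:vx, 17:tri, 18:tri, 19:tri, 20:tri edges: (13,5,c); (13,7,ck); (13,8,c); (13,11,c); (17,1,c); (17,14,c); (17,16,c); (18,5,c); (18,14,c); (18,15,c); (19,9,c); (19,15,c); (19,16,c); (20,14,c); (20,15,c); (20,16,c)
step 2: rule r1; match: 0->13, 1->5, 2->8, 3->11; deleted nodes 13; deleted edges (13,5,c); (13,7,ck); (13,8,c); (13,11,c); added nodes 21, 22, 23, 24, 25, 26, 27; added edges (24,5,c); (24,21,c); (24,23,c); (25,8,c); (25,21,c); (25,22,c); (26,11,c); (26,22,c); (26,23,c); (27,21,c); (27,22,c); (27,23,c); result: nodes: 1:vx, 4:vx, 5:vx, 7:vx, 8:vx, 9:vx, 11:vx, 14:vx, 15:vx, 16:vx, 17:tri, 18:tri, 19:tri, 20:tri, 21:vx, 22:vx, 23:vx, 24:tri, 25:tri, 26:tri, 27:tri edges: (17,1,c); (17,14,c); (17,16,c); (18,5,c); (18,14,c); (18,15,c); (19,9,c); (19,15,c); (19,16,c); (20,14,c); (20,15,c); (20,16,c); (24,5,c); (24,21,c); (24,23,c); (25,8,c); (25,21,c); (25,22,c); (26,11,c); (26,22,c); (26,23,c); (27,21,c); (27,22,c); (27,23,c)
final:
nodes: 1:vx, 4:vx, 5:vx, 7:vx, 8:vx, 9:vx, 11:vx, 14:vx, 15:vx, 16:vx, 17:tri, 18:tri, 19:tri, 20:tri, 21:vx, 22:vx, 23:vx, 24:tri, 25:tri, 26:tri, 27:tri
edges: (17,1,c); (17,14,c); (17,16,c); (18,5,c); (18,14,c); (18,15,c); (19,9,c); (19,15,c); (19,16,c); (20,14,c); (20,15,c); (20,16,c); (24,5,c); (24,21,c); (24,23,c); (25,8,c); (25,21,c); (25,22,c); (26,11,c); (26,22,c); (26,23,c); (27,21,c); (27,22,c); (27,23,c)


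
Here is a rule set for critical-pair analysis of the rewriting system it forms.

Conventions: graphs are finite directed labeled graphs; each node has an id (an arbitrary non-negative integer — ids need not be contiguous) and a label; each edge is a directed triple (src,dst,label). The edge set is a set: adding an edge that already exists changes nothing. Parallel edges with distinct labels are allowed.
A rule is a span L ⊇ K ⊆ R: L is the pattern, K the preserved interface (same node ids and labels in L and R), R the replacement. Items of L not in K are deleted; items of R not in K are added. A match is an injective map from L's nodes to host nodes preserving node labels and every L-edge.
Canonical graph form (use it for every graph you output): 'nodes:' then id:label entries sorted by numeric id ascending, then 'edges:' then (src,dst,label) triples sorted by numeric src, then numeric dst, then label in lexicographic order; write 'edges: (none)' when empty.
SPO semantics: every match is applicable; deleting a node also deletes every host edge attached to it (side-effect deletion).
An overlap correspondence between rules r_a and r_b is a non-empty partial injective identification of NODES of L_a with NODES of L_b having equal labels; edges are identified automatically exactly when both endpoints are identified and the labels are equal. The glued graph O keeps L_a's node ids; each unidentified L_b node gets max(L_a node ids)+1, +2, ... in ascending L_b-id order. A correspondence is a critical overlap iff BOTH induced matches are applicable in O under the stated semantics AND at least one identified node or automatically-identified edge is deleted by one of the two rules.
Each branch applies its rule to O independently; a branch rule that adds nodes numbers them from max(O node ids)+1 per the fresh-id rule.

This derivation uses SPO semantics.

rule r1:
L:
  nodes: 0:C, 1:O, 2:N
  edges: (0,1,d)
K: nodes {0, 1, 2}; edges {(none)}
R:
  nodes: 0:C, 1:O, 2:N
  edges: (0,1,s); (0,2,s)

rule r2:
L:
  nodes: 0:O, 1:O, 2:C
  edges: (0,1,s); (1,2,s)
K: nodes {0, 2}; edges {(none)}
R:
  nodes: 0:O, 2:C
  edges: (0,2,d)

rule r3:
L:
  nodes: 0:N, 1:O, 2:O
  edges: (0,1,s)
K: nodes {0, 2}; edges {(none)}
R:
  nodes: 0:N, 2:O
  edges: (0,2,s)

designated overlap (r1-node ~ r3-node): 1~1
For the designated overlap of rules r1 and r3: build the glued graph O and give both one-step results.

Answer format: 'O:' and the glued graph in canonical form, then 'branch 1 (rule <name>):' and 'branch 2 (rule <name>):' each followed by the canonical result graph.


O:
nodes: 0:C, 1:O, 2:N, 3:N, 4:O
edges: (0,1,d); (3,1,s)
branch 1 (rule r1):
nodes: 0:C, 1:O, 2:N, 3:N, 4:O
edges: (0,1,s); (0,2,s); (3,1,s)
branch 2 (rule r3):
nodes: 0:C, 2:N, 3:N, 4:O
edges: (3,4,s)


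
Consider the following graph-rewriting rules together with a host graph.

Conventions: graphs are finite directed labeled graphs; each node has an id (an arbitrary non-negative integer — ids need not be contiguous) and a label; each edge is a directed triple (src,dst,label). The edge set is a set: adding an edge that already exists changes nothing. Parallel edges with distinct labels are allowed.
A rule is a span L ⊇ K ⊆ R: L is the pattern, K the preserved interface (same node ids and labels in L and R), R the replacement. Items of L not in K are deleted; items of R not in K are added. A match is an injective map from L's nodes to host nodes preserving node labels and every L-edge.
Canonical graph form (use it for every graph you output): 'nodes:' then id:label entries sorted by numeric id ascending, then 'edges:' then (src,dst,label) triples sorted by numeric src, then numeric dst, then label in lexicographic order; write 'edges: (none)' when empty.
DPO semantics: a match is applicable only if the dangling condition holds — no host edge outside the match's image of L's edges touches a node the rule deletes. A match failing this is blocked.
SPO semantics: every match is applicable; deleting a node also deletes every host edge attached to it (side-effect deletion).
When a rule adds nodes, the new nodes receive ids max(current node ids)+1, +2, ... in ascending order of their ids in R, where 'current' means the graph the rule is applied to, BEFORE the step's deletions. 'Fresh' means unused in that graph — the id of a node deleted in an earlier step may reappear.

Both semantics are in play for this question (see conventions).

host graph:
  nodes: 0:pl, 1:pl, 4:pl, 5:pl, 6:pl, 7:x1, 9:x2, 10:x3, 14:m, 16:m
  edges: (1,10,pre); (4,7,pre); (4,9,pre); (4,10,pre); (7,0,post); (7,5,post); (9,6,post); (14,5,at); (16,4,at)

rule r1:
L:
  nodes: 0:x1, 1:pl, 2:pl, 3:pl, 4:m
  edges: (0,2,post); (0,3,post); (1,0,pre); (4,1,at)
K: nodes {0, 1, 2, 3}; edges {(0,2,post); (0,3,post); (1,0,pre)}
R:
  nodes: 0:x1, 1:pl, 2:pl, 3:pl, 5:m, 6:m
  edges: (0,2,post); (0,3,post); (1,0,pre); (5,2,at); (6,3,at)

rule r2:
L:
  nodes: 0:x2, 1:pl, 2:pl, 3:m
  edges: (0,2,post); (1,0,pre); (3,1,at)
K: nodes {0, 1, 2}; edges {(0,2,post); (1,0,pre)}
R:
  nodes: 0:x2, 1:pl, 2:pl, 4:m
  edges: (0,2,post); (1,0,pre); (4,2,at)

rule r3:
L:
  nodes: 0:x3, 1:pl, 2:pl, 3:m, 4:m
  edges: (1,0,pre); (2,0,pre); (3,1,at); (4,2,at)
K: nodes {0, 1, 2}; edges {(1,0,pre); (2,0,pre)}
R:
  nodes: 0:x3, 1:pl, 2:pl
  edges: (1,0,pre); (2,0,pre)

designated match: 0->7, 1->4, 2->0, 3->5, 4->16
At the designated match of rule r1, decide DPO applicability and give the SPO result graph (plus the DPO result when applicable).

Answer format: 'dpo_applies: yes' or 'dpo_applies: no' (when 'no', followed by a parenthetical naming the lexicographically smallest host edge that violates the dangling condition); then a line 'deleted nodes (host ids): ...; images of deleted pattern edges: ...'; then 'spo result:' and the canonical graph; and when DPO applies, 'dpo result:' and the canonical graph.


dpo_applies: yes
deleted nodes (host ids): 16; images of deleted pattern edges: (16,4,at)
spo result:
nodes: 0:pl, 1:pl, 4:pl, 5:pl, 6:pl, 7:x1, 9:x2, 10:x3, 14:m, 17:m, 18:m
edges: (1,10,pre); (4,7,pre); (4,9,pre); (4,10,pre); (7,0,post); (7,5,post); (9,6,post); (14,5,at); (17,0,at); (18,5,at)
dpo result:
nodes: 0:pl, 1:pl, 4:pl, 5:pl, 6:pl, 7:x1, 9:x2, 10:x3, 14:m, 17:m, 18:m
edges: (1,10,pre); (4,7,pre); (4,9,pre); (4,10,pre); (7,0,post); (7,5,post); (9,6,post); (14,5,at); (17,0,at); (18,5,at)


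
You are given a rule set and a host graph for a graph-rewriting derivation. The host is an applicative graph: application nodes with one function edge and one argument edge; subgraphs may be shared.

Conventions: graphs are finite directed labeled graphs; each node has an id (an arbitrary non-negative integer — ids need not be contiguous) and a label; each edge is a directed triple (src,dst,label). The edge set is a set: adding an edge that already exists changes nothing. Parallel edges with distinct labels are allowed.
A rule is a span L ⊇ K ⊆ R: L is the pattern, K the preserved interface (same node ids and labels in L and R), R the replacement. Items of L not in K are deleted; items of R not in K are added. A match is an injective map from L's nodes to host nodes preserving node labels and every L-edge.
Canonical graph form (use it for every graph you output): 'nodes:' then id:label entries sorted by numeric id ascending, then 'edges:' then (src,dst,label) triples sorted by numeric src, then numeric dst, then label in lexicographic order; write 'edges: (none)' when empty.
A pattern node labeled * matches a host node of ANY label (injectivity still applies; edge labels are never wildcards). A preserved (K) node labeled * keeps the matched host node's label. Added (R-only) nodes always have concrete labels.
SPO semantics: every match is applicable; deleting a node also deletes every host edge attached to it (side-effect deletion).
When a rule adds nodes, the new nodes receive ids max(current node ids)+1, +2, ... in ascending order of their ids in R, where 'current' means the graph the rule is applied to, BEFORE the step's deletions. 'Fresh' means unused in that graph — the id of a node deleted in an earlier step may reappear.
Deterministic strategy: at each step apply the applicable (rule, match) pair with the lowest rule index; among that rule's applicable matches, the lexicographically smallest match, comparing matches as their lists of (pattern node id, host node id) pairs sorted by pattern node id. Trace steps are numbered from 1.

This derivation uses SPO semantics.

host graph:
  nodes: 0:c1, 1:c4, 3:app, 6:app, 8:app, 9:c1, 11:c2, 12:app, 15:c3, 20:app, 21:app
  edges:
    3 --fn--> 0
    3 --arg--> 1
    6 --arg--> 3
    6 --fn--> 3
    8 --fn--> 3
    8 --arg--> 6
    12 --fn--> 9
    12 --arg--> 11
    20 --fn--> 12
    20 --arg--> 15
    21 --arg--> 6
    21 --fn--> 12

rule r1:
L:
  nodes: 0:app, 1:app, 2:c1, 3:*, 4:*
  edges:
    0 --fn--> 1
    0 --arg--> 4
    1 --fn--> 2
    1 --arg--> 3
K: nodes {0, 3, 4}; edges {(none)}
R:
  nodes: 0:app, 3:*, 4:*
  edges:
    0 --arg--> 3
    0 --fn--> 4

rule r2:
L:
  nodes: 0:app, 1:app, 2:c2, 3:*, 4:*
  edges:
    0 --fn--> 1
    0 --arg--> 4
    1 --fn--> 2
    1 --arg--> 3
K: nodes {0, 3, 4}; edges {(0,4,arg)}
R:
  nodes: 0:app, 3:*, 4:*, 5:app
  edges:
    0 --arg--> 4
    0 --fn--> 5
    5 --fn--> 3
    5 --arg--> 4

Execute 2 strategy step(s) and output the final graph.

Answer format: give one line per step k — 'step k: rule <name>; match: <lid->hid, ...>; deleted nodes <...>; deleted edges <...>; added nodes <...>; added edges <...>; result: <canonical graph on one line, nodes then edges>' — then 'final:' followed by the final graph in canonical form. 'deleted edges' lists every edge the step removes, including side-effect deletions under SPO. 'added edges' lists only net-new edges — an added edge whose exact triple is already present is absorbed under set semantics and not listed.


step 1: rule r1; match: 0->8, 1->3, 2->0, 3->1, 4->6; deleted nodes 0, 3; deleted edges (3,0,fn); (3,1,arg); (6,3,arg); (6,3,fn); (8,3,fn); (8,6,arg); added nodes (none); added edges (8,1,arg); (8,6,fn); result: nodes: 1:c4, 6:app, 8:app, 9:c1, 11:c2, 12:app, 15:c3, 20:app, 21:app edges: (8,1,arg); (8,6,fn); (12,9,fn); (12,11,arg); (20,12,fn); (20,15,arg); (21,6,arg); (21,12,fn)
step 2: rule r1; match: 0->20, 1->12, 2->9, 3->11, 4->15; deleted nodes 9, 12; deleted edges (12,9,fn); (12,11,arg); (20,12,fn); (20,15,arg); (21,12,fn); added nodes (none); added edges (20,11,arg); (20,15,fn); result: nodes: 1:c4, 6:app, 8:app, 11:c2, 15:c3, 20:app, 21:app edges: (8,1,arg); (8,6,fn); (20,11,arg); (20,15,fn); (21,6,arg)
final:
nodes: 1:c4, 6:app, 8:app, 11:c2, 15:c3, 20:app, 21:app
edges: (8,1,arg); (8,6,fn); (20,11,arg); (20,15,fn); (21,6,arg)


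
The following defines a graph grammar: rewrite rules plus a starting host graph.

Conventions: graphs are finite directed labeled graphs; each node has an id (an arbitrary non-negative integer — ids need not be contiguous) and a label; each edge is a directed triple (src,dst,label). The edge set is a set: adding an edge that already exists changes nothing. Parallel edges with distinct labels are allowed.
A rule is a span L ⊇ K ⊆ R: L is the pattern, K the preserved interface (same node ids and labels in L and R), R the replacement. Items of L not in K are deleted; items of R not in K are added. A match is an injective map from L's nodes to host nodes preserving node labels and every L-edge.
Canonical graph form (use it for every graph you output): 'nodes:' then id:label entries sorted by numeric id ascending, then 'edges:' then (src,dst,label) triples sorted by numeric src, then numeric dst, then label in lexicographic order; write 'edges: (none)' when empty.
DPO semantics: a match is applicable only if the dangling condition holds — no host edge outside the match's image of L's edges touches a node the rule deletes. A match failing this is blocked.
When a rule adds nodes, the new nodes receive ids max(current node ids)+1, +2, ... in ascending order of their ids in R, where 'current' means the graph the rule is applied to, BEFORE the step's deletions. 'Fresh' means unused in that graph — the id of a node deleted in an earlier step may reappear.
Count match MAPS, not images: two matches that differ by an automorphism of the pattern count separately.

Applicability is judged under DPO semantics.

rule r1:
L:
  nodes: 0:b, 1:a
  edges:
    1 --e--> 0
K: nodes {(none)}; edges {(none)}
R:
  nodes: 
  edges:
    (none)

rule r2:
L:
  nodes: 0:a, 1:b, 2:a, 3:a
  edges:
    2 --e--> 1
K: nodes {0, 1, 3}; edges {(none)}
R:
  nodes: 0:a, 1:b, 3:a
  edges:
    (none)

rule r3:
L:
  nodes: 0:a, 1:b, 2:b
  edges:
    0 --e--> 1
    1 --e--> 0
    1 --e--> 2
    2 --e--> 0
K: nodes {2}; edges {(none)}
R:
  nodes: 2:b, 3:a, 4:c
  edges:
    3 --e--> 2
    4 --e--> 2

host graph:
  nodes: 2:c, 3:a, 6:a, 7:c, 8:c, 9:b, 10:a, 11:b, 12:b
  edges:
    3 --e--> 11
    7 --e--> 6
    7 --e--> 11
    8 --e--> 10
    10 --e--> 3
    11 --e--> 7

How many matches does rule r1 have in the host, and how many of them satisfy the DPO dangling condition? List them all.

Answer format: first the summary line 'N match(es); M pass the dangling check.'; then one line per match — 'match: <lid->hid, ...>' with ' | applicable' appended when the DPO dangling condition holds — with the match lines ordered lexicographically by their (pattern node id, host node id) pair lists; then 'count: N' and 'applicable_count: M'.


1 match(es); 0 pass the dangling check.
match: 0->11, 1->3
count: 1
applicable_count: 0


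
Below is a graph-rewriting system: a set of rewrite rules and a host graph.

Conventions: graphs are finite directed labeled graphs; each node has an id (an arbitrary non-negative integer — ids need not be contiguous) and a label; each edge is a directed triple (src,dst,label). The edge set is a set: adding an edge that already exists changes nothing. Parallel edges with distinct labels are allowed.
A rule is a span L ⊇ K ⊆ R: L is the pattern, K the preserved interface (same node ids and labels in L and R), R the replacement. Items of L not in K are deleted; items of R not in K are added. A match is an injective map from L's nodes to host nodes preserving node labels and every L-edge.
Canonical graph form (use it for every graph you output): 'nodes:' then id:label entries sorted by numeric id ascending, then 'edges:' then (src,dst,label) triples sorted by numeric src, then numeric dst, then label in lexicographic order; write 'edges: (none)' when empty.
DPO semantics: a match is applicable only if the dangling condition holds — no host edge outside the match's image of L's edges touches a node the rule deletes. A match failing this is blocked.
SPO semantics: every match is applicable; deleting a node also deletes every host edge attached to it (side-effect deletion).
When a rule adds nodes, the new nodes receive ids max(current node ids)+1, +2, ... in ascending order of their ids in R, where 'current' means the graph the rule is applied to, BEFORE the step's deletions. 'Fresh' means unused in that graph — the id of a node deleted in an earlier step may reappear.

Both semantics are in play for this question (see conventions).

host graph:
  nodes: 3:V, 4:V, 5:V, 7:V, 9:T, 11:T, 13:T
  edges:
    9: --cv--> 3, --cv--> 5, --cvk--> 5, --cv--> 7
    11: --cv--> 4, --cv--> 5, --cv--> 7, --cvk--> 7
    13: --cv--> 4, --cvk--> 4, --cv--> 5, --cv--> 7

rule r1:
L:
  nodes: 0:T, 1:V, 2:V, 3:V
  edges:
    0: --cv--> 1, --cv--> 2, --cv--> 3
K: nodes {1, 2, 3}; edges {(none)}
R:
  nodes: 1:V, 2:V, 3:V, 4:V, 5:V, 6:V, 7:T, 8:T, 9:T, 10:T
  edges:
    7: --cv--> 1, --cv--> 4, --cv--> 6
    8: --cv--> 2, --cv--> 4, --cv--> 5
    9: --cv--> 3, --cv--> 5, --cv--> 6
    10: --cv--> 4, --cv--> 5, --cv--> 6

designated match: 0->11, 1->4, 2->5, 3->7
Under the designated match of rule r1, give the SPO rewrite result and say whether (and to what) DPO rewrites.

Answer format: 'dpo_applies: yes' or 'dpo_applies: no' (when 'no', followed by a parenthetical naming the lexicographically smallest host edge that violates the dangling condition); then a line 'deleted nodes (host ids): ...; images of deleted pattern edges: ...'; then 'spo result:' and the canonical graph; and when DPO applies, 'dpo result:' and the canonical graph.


dpo_applies: no
(the rule deletes node 11, which keeps host edge (11,7,cvk) outside the match image — the dangling condition fails, DPO blocks; SPO proceeds and side-deletes such edges)
deleted nodes (host ids): 11; images of deleted pattern edges: (11,4,cv); (11,5,cv); (11,7,cv)
spo result:
nodes: 3:V, 4:V, 5:V, 7:V, 9:T, 13:T, 14:V, 15:V, 16:V, 17:T, 18:T, 19:T, 20:T
edges: (9,3,cv); (9,5,cv); (9,5,cvk); (9,7,cv); (13,4,cv); (13,4,cvk); (13,5,cv); (13,7,cv); (17,4,cv); (17,14,cv); (17,16,cv); (18,5,cv); (18,14,cv); (18,15,cv); (19,7,cv); (19,15,cv); (19,16,cv); (20,14,cv); (20,15,cv); (20,16,cv)


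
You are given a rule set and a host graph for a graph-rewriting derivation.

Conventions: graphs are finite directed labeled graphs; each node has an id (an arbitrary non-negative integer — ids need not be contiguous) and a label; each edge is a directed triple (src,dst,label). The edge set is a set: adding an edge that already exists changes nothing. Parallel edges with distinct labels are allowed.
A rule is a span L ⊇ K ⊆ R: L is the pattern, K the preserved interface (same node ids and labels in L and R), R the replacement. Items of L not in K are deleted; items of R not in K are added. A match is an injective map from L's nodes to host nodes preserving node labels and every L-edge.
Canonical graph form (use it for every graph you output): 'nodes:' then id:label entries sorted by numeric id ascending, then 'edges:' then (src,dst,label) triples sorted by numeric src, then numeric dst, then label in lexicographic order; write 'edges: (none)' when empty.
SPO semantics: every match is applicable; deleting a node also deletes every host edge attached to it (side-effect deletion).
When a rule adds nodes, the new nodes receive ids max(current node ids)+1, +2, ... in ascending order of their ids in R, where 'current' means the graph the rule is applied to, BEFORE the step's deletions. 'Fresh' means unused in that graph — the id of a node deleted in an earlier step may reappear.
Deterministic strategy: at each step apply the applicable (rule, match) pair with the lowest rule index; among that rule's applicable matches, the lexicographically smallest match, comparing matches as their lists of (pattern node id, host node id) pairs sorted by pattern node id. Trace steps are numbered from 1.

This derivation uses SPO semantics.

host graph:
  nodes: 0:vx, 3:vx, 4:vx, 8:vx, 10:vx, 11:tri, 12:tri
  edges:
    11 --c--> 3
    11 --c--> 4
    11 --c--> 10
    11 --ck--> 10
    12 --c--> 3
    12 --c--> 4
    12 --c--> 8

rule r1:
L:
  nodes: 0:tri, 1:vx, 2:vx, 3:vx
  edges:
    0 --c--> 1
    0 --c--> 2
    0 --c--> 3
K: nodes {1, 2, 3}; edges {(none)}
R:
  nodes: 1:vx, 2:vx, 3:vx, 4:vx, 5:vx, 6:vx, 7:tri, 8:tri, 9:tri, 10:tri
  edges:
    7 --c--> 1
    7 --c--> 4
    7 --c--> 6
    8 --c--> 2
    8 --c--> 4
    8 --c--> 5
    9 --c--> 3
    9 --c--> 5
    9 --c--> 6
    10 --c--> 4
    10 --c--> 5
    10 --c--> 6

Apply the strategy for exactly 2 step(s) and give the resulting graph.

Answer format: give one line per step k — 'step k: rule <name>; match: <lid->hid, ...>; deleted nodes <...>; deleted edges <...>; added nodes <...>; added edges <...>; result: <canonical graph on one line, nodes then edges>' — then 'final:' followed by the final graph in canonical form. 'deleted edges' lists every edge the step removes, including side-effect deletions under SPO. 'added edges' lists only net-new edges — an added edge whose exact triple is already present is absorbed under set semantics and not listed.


step 1: rule r1; match: 0->11, 1->3, 2->4, 3->10; deleted nodes 11; deleted edges (11,3,c); (11,4,c); (11,10,c); (11,10,ck); added nodes 13, 14, 15, 16, 17, 18, 19; added edges (16,3,c); (16,13,c); (16,15,c); (17,4,c); (17,13,c); (17,14,c); (18,10,c); (18,14,c); (18,15,c); (19,13,c); (19,14,c); (19,15,c); result: nodes: 0:vx, 3:vx, 4:vx, 8:vx, 10:vx, 12:tri, 13:vx, 14:vx, 15:vx, 16:tri, 17:tri, 18:tri, 19:tri edges: (12,3,c); (12,4,c); (12,8,c); (16,3,c); (16,13,c); (16,15,c); (17,4,c); (17,13,c); (17,14,c); (18,10,c); (18,14,c); (18,15,c); (19,13,c); (19,14,c); (19,15,c)
step 2: rule r1; match: 0->12, 1->3, 2->4, 3->8; deleted nodes 12; deleted edges (12,3,c); (12,4,c); (12,8,c); added nodes 20, 21, 22, 23, 24, 25, 26; added edges (23,3,c); (23,20,c); (23,22,c); (24,4,c); (24,20,c); (24,21,c); (25,8,c); (25,21,c); (25,22,c); (26,20,c); (26,21,c); (26,22,c); result: nodes: 0:vx, 3:vx, 4:vx, 8:vx, 10:vx, 13:vx, 14:vx, 15:vx, 16:tri, 17:tri, 18:tri, 19:tri, 20:vx, 21:vx, 22:vx, 23:tri, 24:tri, 25:tri, 26:tri edges: (16,3,c); (16,13,c); (16,15,c); (17,4,c); (17,13,c); (17,14,c); (18,10,c); (18,14,c); (18,15,c); (19,13,c); (19,14,c); (19,15,c); (23,3,c); (23,20,c); (23,22,c); (24,4,c); (24,20,c); (24,21,c); (25,8,c); (25,21,c); (25,22,c); (26,20,c); (26,21,c); (26,22,c)
final:
nodes: 0:vx, 3:vx, 4:vx, 8:vx, 10:vx, 13:vx, 14:vx, 15:vx, 16:tri, 17:tri, 18:tri, 19:tri, 20:vx, 21:vx, 22:vx, 23:tri, 24:tri, 25:tri, 26:tri
edges: (16,3,c); (16,13,c); (16,15,c); (17,4,c); (17,13,c); (17,14,c); (18,10,c); (18,14,c); (18,15,c); (19,13,c); (19,14,c); (19,15,c); (23,3,c); (23,20,c); (23,22,c); (24,4,c); (24,20,c); (24,21,c); (25,8,c); (25,21,c); (25,22,c); (26,20,c); (26,21,c); (26,22,c)


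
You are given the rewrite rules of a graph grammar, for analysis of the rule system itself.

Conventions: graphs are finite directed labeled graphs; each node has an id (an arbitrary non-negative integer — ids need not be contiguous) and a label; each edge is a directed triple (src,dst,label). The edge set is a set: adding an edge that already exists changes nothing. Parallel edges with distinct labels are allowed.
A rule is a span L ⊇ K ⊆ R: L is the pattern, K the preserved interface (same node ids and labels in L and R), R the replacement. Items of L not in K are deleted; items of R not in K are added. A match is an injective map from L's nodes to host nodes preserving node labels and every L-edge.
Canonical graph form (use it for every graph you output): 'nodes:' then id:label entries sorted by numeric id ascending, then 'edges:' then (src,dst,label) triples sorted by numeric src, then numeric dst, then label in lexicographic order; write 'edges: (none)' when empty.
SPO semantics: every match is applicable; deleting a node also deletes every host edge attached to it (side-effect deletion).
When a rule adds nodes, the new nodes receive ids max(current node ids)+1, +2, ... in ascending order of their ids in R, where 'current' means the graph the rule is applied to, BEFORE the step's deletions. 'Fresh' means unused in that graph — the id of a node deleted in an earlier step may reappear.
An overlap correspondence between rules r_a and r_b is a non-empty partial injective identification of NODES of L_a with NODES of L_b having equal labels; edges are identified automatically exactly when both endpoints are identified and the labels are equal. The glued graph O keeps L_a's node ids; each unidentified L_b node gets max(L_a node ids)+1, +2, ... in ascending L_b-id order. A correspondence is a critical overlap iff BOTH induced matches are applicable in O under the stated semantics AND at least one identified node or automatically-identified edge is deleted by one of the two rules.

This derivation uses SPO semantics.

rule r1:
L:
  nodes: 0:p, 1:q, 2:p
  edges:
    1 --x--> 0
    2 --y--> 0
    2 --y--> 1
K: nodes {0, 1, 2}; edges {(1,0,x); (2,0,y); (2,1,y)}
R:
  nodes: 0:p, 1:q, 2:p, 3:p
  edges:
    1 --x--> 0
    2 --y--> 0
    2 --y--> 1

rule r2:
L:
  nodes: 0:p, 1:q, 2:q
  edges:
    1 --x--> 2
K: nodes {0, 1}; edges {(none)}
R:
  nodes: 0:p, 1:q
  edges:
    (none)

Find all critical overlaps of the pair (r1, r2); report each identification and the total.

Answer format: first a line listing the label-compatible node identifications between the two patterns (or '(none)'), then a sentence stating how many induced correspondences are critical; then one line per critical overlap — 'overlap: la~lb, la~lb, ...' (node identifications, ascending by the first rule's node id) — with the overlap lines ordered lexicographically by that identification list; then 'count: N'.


label-compatible node identifications between L(r1) and L(r2): 0~0, 1~1, 1~2, 2~0
3 of the induced correspondences are critical overlaps of r1 and r2.
overlap: 0~0, 1~2
overlap: 1~2
overlap: 1~2, 2~0
count: 3


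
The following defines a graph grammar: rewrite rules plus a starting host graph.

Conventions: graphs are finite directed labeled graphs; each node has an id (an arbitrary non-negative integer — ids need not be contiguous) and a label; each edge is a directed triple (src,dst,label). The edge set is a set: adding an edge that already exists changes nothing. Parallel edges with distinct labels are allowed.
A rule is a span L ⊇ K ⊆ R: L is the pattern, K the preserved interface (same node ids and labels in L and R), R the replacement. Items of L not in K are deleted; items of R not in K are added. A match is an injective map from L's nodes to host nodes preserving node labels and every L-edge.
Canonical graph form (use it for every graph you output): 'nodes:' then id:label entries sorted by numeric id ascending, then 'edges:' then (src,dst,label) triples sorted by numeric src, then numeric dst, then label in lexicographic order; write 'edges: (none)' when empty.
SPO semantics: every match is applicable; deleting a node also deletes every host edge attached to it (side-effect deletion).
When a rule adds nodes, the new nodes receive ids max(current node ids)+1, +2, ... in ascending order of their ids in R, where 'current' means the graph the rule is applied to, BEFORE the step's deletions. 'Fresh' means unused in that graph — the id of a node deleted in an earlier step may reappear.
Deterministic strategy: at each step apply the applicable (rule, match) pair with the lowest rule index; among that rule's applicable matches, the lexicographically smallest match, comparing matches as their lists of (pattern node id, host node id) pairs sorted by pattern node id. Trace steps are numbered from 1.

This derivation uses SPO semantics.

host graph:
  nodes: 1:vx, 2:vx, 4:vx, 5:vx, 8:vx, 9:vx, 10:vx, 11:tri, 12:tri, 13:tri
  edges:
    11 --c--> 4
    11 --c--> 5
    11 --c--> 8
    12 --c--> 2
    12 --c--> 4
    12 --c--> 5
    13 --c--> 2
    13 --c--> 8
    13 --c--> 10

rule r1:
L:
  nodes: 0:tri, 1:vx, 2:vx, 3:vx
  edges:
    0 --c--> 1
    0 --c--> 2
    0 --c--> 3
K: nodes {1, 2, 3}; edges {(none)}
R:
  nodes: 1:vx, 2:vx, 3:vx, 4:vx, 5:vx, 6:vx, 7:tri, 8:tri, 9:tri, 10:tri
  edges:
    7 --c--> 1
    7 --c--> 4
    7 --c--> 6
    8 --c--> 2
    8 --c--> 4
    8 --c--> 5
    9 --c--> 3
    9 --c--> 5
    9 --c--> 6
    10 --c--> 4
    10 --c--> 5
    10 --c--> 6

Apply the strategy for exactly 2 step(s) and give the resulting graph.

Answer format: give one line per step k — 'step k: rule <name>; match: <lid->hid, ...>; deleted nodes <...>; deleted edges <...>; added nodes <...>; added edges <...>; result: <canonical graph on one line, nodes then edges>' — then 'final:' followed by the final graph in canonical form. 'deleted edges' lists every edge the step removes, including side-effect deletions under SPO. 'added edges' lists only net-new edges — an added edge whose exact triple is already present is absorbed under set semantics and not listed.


step 1: rule r1; match: 0->11, 1->4, 2->5, 3->8; deleted nodes 11; deleted edges (11,4,c); (11,5,c); (11,8,c); added nodes 14, 15, 16, 17, 18, 19, 20; added edges (17,4,c); (17,14,c); (17,16,c); (18,5,c); (18,14,c); (18,15,c); (19,8,c); (19,15,c); (19,16,c); (20,14,c); (20,15,c); (20,16,c); result: nodes: 1:vx, 2:vx, 4:vx, 5:vx, 8:vx, 9:vx, 10:vx, 12:tri, 13:tri, 14:vx, 15:vx, 16:vx, 17:tri, 18:tri, 19:tri, 20:tri edges: (12,2,c); (12,4,c); (12,5,c); (13,2,c); (13,8,c); (13,10,c); (17,4,c); (17,14,c); (17,16,c); (18,5,c); (18,14,c); (18,15,c); (19,8,c); (19,15,c); (19,16,c); (20,14,c); (20,15,c); (20,16,c)
step 2: rule r1; match: 0->12, 1->2, 2->4, 3->5; deleted nodes 12; deleted edges (12,2,c); (12,4,c); (12,5,c); added nodes 21, 22, 23, 24, 25, 26, 27; added edges (24,2,c); (24,21,c); (24,23,c); (25,4,c); (25,21,c); (25,22,c); (26,5,c); (26,22,c); (26,23,c); (27,21,c); (27,22,c); (27,23,c); result: nodes: 1:vx, 2:vx, 4:vx, 5:vx, 8:vx, 9:vx, 10:vx, 13:tri, 14:vx, 15:vx, 16:vx, 17:tri, 18:tri, 19:tri, 20:tri, 21:vx, 22:vx, 23:vx, 24:tri, 25:tri, 26:tri, 27:tri edges: (13,2,c); (13,8,c); (13,10,c); (17,4,c); (17,14,c); (17,16,c); (18,5,c); (18,14,c); (18,15,c); (19,8,c); (19,15,c); (19,16,c); (20,14,c); (20,15,c); (20,16,c); (24,2,c); (24,21,c); (24,23,c); (25,4,c); (25,21,c); (25,22,c); (26,5,c); (26,22,c); (26,23,c); (27,21,c); (27,22,c); (27,23,c)
final:
nodes: 1:vx, 2:vx, 4:vx, 5:vx, 8:vx, 9:vx, 10:vx, 13:tri, 14:vx, 15:vx, 16:vx, 17:tri, 18:tri, 19:tri, 20:tri, 21:vx, 22:vx, 23:vx, 24:tri, 25:tri, 26:tri, 27:tri
edges: (13,2,c); (13,8,c); (13,10,c); (17,4,c); (17,14,c); (17,16,c); (18,5,c); (18,14,c); (18,15,c); (19,8,c); (19,15,c); (19,16,c); (20,14,c); (20,15,c); (20,16,c); (24,2,c); (24,21,c); (24,23,c); (25,4,c); (25,21,c); (25,22,c); (26,5,c); (26,22,c); (26,23,c); (27,21,c); (27,22,c); (27,23,c)


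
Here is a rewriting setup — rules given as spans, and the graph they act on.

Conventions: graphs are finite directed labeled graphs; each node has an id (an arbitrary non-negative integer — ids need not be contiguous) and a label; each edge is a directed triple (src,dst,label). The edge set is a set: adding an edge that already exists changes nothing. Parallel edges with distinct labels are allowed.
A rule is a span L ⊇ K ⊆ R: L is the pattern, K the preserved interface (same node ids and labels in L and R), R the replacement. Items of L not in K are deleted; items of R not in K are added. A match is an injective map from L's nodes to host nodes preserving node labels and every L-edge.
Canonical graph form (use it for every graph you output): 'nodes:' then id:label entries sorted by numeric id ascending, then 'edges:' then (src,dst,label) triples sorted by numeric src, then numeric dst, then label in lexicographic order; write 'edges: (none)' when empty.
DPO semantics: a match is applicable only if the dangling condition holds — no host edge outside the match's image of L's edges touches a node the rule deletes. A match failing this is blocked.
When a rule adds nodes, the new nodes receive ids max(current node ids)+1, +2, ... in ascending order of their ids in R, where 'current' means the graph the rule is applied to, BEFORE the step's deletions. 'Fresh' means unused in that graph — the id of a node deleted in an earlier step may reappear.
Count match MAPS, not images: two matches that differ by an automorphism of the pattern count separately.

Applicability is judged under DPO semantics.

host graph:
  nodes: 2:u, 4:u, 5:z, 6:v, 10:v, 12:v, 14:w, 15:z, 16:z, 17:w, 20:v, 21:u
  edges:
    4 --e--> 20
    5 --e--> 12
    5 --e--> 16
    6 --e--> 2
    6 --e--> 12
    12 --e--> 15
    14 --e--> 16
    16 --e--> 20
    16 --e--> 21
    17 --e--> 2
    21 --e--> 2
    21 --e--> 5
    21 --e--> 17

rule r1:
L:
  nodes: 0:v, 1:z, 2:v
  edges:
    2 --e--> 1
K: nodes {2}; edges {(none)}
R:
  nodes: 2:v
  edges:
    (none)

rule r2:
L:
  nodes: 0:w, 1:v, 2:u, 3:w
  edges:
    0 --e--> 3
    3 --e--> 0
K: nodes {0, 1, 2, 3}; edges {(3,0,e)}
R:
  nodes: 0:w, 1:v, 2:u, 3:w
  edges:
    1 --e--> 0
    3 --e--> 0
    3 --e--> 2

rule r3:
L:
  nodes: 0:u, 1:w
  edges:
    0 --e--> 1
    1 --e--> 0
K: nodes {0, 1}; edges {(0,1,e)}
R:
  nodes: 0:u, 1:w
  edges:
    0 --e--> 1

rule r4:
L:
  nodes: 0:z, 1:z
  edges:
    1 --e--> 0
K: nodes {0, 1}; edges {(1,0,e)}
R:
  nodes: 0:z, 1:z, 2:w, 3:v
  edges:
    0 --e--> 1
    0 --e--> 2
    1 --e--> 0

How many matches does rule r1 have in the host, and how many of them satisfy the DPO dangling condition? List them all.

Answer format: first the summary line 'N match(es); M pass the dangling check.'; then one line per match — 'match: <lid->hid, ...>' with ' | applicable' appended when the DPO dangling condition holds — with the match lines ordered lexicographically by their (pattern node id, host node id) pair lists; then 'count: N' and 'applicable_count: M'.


3 match(es); 1 pass the dangling check.
match: 0->6, 1->15, 2->12
match: 0->10, 1->15, 2->12 | applicable
match: 0->20, 1->15, 2->12
count: 3
applicable_count: 1


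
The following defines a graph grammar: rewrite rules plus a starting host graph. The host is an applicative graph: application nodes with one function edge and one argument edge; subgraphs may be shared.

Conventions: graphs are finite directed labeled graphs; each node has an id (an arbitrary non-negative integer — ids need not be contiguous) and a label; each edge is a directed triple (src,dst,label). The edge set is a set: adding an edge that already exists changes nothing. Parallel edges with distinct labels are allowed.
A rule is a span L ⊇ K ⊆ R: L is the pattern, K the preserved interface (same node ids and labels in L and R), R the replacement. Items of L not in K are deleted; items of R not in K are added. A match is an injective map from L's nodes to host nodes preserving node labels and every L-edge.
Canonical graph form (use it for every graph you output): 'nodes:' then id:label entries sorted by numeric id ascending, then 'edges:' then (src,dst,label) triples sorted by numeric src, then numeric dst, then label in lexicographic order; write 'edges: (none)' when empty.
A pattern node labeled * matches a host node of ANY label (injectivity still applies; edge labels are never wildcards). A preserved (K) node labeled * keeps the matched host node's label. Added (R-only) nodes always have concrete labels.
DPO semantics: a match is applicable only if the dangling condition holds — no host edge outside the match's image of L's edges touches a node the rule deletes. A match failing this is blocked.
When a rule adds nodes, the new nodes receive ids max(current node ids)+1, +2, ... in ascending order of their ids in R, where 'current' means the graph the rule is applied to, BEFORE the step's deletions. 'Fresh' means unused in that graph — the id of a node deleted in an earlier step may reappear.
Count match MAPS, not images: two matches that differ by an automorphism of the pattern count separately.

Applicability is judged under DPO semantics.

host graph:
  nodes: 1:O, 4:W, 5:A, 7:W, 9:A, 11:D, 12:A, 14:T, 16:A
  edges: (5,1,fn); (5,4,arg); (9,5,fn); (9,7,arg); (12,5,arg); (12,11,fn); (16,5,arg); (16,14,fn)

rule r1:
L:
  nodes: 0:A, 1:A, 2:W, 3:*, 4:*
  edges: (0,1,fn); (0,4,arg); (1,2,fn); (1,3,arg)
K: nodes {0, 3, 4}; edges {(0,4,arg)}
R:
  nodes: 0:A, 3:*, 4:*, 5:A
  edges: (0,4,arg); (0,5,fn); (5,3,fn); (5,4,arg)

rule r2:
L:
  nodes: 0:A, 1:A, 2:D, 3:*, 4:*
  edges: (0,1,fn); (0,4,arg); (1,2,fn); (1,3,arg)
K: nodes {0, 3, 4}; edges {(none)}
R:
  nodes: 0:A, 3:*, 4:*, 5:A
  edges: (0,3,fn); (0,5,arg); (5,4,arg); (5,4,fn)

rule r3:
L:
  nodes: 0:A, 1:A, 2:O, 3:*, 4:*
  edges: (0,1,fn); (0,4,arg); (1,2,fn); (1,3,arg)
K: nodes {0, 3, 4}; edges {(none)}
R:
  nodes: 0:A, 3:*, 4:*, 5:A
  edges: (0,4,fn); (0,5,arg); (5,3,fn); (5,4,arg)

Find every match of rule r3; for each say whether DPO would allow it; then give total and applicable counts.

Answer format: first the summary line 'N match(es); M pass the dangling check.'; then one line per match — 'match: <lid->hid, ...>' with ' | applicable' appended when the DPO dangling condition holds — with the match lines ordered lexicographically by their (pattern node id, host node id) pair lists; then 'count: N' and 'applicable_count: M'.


1 match(es); 0 pass the dangling check.
match: 0->9, 1->5, 2->1, 3->4, 4->7
count: 1
applicable_count: 0
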